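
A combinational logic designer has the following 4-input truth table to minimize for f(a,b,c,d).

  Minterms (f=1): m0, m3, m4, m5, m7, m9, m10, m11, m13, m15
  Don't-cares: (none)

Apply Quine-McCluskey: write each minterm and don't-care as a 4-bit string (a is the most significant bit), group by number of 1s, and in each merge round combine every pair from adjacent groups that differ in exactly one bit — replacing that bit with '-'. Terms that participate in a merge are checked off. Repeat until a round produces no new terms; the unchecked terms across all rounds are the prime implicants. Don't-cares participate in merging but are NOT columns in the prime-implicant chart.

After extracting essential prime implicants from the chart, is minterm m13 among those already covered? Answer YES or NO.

[col 0] 0000*, 0011*, 0100*, 0101*, 0111*, 1001*, 1010*, 1011*, 1101*, 1111*
[col 1] -011*, -101*, -111*, 0-00, 0-11*, 01-1*, 010-, 1-01*, 1-11*, 10-1*, 101-, 11-1*
[col 2] --11, -1-1, 1--1
Prime implicants: --11, -1-1, 0-00, 010-, 1--1, 101-
PI chart (minterm → PIs covering it):
  0 | 0-00  (sole → essential)
  3 | --11  (sole → essential)
  4 | 0-00,010-
  5 | -1-1,010-
  7 | --11,-1-1
  9 | 1--1  (sole → essential)
  10 | 101-  (sole → essential)
  11 | --11,1--1,101-
  13 | -1-1,1--1
  15 | --11,-1-1,1--1
Essential prime implicants: --11, 0-00, 1--1, 101-

YES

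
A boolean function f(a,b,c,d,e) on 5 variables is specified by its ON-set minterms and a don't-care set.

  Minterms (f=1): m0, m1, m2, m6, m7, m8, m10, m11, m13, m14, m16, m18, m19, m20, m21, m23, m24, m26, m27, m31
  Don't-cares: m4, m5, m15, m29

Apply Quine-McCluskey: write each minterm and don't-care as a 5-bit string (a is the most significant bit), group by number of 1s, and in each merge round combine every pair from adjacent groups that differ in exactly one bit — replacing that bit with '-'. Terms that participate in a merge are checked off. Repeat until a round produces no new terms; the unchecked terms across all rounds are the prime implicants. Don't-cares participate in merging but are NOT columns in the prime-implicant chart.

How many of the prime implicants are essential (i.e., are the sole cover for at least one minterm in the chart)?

3

size-2^0 implicants → 00000(✓)  00001(✓)  00010(✓)  00100(✓)  00101(✓)  00110(✓)  00111(✓)  01000(✓)  01010(✓)  01011(✓)  01101(✓)  01110(✓)  01111(✓)  10000(✓)  10010(✓)  10011(✓)  10100(✓)  10101(✓)  10111(✓)  11000(✓)  11010(✓)  11011(✓)  11101(✓)  11111(✓)
size-2^1 implicants → -0000(✓)  -0010(✓)  -0100(✓)  -0101(✓)  -0111(✓)  -1000(✓)  -1010(✓)  -1011(✓)  -1101(✓)  -1111(✓)  0-000(✓)  0-010(✓)  0-101(✓)  0-110(✓)  0-111(✓)  00-00(✓)  00-01(✓)  00-10(✓)  000-0(✓)  0000-(✓)  001-0(✓)  001-1(✓)  0010-(✓)  0011-(✓)  01-10(✓)  01-11(✓)  010-0(✓)  0101-(✓)  011-1(✓)  0111-(✓)  1-000(✓)  1-010(✓)  1-011(✓)  1-101(✓)  1-111(✓)  10-00(✓)  10-11(✓)  100-0(✓)  1001-(✓)  101-1(✓)  1010-(✓)  11-11(✓)  110-0(✓)  1101-(✓)  111-1(✓)
size-2^2 implicants → --000(✓)  --010(✓)  --101(✓)  --111(✓)  -0-00  -00-0(✓)  -01-1(✓)  -010-  -1-11  -10-0(✓)  -101-  -11-1(✓)  0--10  0-0-0(✓)  0-1-1(✓)  0-11-  00--0  00-0-  001--  01-1-  1--11  1-0-0(✓)  1-01-  1-1-1(✓)
size-2^3 implicants → --0-0  --1-1
Unchecked terms (primes): --0-0, --1-1, -0-00, -010-, -1-11, -101-, 0--10, 0-11-, 00--0, 00-0-, 001--, 01-1-, 1--11, 1-01-
Minterm coverage:
  m0 ⊆ --0-0,-0-00,00--0,00-0-
  m1 ⊆ 00-0- [E]
  m2 ⊆ --0-0,0--10,00--0
  m6 ⊆ 0--10,0-11-,00--0,001--
  m7 ⊆ --1-1,0-11-,001--
  m8 ⊆ --0-0 [E]
  m10 ⊆ --0-0,-101-,0--10,01-1-
  m11 ⊆ -1-11,-101-,01-1-
  m13 ⊆ --1-1 [E]
  m14 ⊆ 0--10,0-11-,01-1-
  m16 ⊆ --0-0,-0-00
  m18 ⊆ --0-0,1-01-
  m19 ⊆ 1--11,1-01-
  m20 ⊆ -0-00,-010-
  m21 ⊆ --1-1,-010-
  m23 ⊆ --1-1,1--11
  m24 ⊆ --0-0 [E]
  m26 ⊆ --0-0,-101-,1-01-
  m27 ⊆ -1-11,-101-,1--11,1-01-
  m31 ⊆ --1-1,-1-11,1--11
E = {--0-0, --1-1, 00-0-}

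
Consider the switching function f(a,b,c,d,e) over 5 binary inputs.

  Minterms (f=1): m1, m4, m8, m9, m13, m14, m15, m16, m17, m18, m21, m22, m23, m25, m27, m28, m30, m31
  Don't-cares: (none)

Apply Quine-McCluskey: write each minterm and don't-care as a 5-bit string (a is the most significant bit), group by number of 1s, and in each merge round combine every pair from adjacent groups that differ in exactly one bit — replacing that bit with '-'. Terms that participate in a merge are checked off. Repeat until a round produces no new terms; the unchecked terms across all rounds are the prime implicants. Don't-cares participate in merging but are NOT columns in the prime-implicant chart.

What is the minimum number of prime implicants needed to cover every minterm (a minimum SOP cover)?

10

Round 0: 00001✓ 00100 01000✓ 01001✓ 01101✓ 01110✓ 01111✓ 10000✓ 10001✓ 10010✓ 10101✓ 10110✓ 10111✓ 11001✓ 11011✓ 11100✓ 11110✓ 11111✓
Round 1: -0001✓ -1001✓ -1110✓ -1111✓ 0-001✓ 01-01 0100- 011-1 0111-✓ 1-001✓ 1-110✓ 1-111✓ 10-01 10-10 100-0 1000- 101-1 1011-✓ 11-11 110-1 111-0 1111-✓
Round 2: --001 -111- 1-11-
PIs = {--001, -111-, 00100, 01-01, 0100-, 011-1, 1-11-, 10-01, 10-10, 100-0, 1000-, 101-1, 11-11, 110-1, 111-0}
Coverage chart:
  m1: --001 ←essential
  m4: 00100 ←essential
  m8: 0100- ←essential
  m9: --001,01-01,0100-
  m13: 01-01,011-1
  m14: -111- ←essential
  m15: -111-,011-1
  m16: 100-0,1000-
  m17: --001,10-01,1000-
  m18: 10-10,100-0
  m21: 10-01,101-1
  m22: 1-11-,10-10
  m23: 1-11-,101-1
  m25: --001,110-1
  m27: 11-11,110-1
  m28: 111-0 ←essential
  m30: -111-,1-11-,111-0
  m31: -111-,1-11-,11-11
Essential: --001, -111-, 00100, 0100-, 111-0
Petrick residual → 01-01, 1-11-, 10-01, 100-0, 11-11
Min cover (10 terms): c'd'e + bcd + a'b'cd'e' + a'bd'e + a'bc'd' + acd + ab'd'e + ab'c'e' + abde + abce'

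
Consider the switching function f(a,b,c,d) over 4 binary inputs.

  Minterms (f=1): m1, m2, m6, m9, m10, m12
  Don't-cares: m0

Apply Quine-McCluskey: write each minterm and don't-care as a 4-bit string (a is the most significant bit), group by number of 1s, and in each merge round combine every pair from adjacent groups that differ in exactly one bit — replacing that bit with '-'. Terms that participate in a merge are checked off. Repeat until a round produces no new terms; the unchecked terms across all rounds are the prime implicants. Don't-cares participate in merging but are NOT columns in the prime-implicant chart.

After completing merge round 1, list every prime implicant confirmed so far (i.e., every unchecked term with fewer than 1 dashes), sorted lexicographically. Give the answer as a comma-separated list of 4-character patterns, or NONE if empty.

1100

[col 0] 0000*, 0001*, 0010*, 0110*, 1001*, 1010*, 1100
[col 1] -001, -010, 0-10, 00-0, 000-
Prime implicants: -001, -010, 0-10, 00-0, 000-, 1100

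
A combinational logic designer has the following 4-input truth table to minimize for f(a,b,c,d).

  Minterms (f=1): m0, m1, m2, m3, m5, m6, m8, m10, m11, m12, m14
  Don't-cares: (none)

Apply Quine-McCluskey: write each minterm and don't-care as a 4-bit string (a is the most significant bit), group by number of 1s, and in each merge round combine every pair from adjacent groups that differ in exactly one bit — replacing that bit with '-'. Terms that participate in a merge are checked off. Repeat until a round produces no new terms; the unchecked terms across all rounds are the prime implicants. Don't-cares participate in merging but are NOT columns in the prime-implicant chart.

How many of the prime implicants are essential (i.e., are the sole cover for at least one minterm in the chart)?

[col 0] 0000*, 0001*, 0010*, 0011*, 0101*, 0110*, 1000*, 1010*, 1011*, 1100*, 1110*
[col 1] -000*, -010*, -011*, -110*, 0-01, 0-10*, 00-0*, 00-1*, 000-*, 001-*, 1-00*, 1-10*, 10-0*, 101-*, 11-0*
[col 2] --10, -0-0, -01-, 00--, 1--0
Prime implicants: --10, -0-0, -01-, 0-01, 00--, 1--0
PI chart (minterm → PIs covering it):
  0 | -0-0,00--
  1 | 0-01,00--
  2 | --10,-0-0,-01-,00--
  3 | -01-,00--
  5 | 0-01  (sole → essential)
  6 | --10  (sole → essential)
  8 | -0-0,1--0
  10 | --10,-0-0,-01-,1--0
  11 | -01-  (sole → essential)
  12 | 1--0  (sole → essential)
  14 | --10,1--0
Essential prime implicants: --10, -01-, 0-01, 1--0

4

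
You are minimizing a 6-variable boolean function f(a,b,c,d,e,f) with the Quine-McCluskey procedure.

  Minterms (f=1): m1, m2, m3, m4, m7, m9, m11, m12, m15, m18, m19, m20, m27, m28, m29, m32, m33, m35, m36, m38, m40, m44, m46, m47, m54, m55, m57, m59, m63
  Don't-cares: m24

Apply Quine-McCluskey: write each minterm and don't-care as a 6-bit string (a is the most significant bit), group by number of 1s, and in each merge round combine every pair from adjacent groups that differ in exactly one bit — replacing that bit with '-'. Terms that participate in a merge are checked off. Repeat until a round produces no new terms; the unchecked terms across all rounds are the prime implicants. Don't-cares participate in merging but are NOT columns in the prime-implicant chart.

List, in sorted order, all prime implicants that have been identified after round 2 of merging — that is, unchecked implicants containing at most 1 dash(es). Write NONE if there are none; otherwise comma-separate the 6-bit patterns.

-01111, -11011, 011-00, 01110-, 1-0110, 1-1111, 10000-, 10111-, 11-111, 11011-, 111-11, 1110-1

Round 0: 000001✓ 000010✓ 000011✓ 000100✓ 000111✓ 001001✓ 001011✓ 001100✓ 001111✓ 010010✓ 010011✓ 010100✓ 011000✓ 011011✓ 011100✓ 011101✓ 100000✓ 100001✓ 100011✓ 100100✓ 100110✓ 101000✓ 101100✓ 101110✓ 101111✓ 110110✓ 110111✓ 111001✓ 111011✓ 111111✓
Round 1: -00001✓ -00011✓ -00100✓ -01100✓ -01111 -11011 0-0010✓ 0-0011✓ 0-0100✓ 0-1011✓ 0-1100✓ 00-001✓ 00-011✓ 00-100✓ 00-111✓ 000-11✓ 0000-1✓ 00001-✓ 001-11✓ 0010-1✓ 01-011✓ 01-100✓ 01001-✓ 011-00 01110- 1-0110 1-1111 10-000✓ 10-100✓ 10-110✓ 100-00✓ 1000-1✓ 10000- 1001-0✓ 101-00✓ 1011-0✓ 10111- 11-111 11011- 111-11 1110-1
Round 2: -0-100 -000-1 0--011 0--100 0-001- 00--11 00-0-1 10--00 10-1-0
PIs = {-0-100, -000-1, -01111, -11011, 0--011, 0--100, 0-001-, 00--11, 00-0-1, 011-00, 01110-, 1-0110, 1-1111, 10--00, 10-1-0, 10000-, 10111-, 11-111, 11011-, 111-11, 1110-1}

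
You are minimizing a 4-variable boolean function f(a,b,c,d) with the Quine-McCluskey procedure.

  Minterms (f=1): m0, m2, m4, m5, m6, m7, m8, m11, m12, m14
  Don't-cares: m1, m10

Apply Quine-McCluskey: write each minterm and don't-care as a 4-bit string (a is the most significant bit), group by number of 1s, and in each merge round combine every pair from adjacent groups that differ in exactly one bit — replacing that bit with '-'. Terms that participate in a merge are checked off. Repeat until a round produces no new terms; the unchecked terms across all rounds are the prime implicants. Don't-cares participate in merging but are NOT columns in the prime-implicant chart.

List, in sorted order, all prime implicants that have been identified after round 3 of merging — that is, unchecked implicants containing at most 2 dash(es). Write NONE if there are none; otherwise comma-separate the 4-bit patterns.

[col 0] 0000*, 0001*, 0010*, 0100*, 0101*, 0110*, 0111*, 1000*, 1010*, 1011*, 1100*, 1110*
[col 1] -000*, -010*, -100*, -110*, 0-00*, 0-01*, 0-10*, 00-0*, 000-*, 01-0*, 01-1*, 010-*, 011-*, 1-00*, 1-10*, 10-0*, 101-, 11-0*
[col 2] --00*, --10*, -0-0*, -1-0*, 0--0*, 0-0-, 01--, 1--0*
[col 3] ---0
Prime implicants: ---0, 0-0-, 01--, 101-

0-0-, 01--, 101-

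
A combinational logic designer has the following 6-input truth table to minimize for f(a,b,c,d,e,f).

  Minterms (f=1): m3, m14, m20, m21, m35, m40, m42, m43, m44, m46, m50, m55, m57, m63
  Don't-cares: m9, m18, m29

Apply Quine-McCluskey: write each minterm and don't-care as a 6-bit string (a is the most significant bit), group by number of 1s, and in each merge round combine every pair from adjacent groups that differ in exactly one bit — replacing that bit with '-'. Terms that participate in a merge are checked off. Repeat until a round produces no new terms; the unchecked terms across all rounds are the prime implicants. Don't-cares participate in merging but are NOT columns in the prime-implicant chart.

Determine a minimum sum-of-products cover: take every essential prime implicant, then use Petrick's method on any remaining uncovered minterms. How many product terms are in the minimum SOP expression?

8

size-2^0 implicants → 000011(✓)  001001  001110(✓)  010010(✓)  010100(✓)  010101(✓)  011101(✓)  100011(✓)  101000(✓)  101010(✓)  101011(✓)  101100(✓)  101110(✓)  110010(✓)  110111(✓)  111001  111111(✓)
size-2^1 implicants → -00011  -01110  -10010  01-101  01010-  10-011  101-00(✓)  101-10(✓)  1010-0(✓)  10101-  1011-0(✓)  11-111
size-2^2 implicants → 101--0
Unchecked terms (primes): -00011, -01110, -10010, 001001, 01-101, 01010-, 10-011, 101--0, 10101-, 11-111, 111001
Minterm coverage:
  m3 ⊆ -00011 [E]
  m14 ⊆ -01110 [E]
  m20 ⊆ 01010- [E]
  m21 ⊆ 01-101,01010-
  m35 ⊆ -00011,10-011
  m40 ⊆ 101--0 [E]
  m42 ⊆ 101--0,10101-
  m43 ⊆ 10-011,10101-
  m44 ⊆ 101--0 [E]
  m46 ⊆ -01110,101--0
  m50 ⊆ -10010 [E]
  m55 ⊆ 11-111 [E]
  m57 ⊆ 111001 [E]
  m63 ⊆ 11-111 [E]
E = {-00011, -01110, -10010, 01010-, 101--0, 11-111, 111001}
Petrick residual → 10-011
Cover = b'c'd'ef + b'cdef' + bc'd'ef' + a'bc'de' + ab'd'ef + ab'cf' + abdef + abcd'e'f  |cover|=8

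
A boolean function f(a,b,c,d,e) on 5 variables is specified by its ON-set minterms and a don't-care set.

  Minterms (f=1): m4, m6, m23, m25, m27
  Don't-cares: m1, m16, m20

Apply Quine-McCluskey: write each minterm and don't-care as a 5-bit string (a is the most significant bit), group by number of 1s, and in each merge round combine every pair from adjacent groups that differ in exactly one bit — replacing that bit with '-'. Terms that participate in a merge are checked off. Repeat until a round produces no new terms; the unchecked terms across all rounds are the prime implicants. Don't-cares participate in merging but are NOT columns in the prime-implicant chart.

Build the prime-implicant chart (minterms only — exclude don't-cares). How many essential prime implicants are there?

[col 0] 00001, 00100*, 00110*, 10000*, 10100*, 10111, 11001*, 11011*
[col 1] -0100, 001-0, 10-00, 110-1
Prime implicants: -0100, 00001, 001-0, 10-00, 10111, 110-1
PI chart (minterm → PIs covering it):
  4 | -0100,001-0
  6 | 001-0  (sole → essential)
  23 | 10111  (sole → essential)
  25 | 110-1  (sole → essential)
  27 | 110-1  (sole → essential)
Essential prime implicants: 001-0, 10111, 110-1

3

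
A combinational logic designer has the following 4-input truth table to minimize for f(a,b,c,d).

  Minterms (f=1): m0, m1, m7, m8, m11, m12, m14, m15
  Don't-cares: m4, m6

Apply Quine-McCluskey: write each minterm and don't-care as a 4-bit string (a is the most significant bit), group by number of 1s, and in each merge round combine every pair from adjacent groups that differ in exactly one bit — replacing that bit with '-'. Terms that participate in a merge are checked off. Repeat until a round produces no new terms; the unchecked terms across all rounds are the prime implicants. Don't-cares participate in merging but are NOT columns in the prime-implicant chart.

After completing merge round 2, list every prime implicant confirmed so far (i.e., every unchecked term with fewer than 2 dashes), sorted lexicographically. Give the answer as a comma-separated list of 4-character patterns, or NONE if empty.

size-2^0 implicants → 0000(✓)  0001(✓)  0100(✓)  0110(✓)  0111(✓)  1000(✓)  1011(✓)  1100(✓)  1110(✓)  1111(✓)
size-2^1 implicants → -000(✓)  -100(✓)  -110(✓)  -111(✓)  0-00(✓)  000-  01-0(✓)  011-(✓)  1-00(✓)  1-11  11-0(✓)  111-(✓)
size-2^2 implicants → --00  -1-0  -11-
Unchecked terms (primes): --00, -1-0, -11-, 000-, 1-11

000-, 1-11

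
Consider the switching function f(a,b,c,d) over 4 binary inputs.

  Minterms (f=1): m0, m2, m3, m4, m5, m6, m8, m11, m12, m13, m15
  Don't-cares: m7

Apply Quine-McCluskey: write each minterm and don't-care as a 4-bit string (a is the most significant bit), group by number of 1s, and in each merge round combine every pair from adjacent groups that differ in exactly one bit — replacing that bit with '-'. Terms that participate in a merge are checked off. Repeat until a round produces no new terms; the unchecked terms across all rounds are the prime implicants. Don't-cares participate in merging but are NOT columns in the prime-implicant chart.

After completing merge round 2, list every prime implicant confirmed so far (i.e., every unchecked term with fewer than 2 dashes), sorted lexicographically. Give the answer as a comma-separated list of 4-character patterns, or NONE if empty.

Round 0: 0000✓ 0010✓ 0011✓ 0100✓ 0101✓ 0110✓ 0111✓ 1000✓ 1011✓ 1100✓ 1101✓ 1111✓
Round 1: -000✓ -011✓ -100✓ -101✓ -111✓ 0-00✓ 0-10✓ 0-11✓ 00-0✓ 001-✓ 01-0✓ 01-1✓ 010-✓ 011-✓ 1-00✓ 1-11✓ 11-1✓ 110-✓
Round 2: --00 --11 -1-1 -10- 0--0 0-1- 01--
PIs = {--00, --11, -1-1, -10-, 0--0, 0-1-, 01--}

NONE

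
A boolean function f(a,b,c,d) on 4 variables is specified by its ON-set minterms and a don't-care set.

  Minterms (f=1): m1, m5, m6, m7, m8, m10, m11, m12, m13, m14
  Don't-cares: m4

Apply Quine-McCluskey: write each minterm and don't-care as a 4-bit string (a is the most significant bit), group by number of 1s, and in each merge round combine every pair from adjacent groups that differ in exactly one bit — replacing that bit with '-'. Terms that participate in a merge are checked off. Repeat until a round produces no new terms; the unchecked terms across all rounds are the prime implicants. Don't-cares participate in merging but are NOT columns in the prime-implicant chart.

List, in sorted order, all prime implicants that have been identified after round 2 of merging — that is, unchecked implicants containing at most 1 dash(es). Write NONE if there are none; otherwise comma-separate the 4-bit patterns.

0-01, 101-

Round 0: 0001✓ 0100✓ 0101✓ 0110✓ 0111✓ 1000✓ 1010✓ 1011✓ 1100✓ 1101✓ 1110✓
Round 1: -100✓ -101✓ -110✓ 0-01 01-0✓ 01-1✓ 010-✓ 011-✓ 1-00✓ 1-10✓ 10-0✓ 101- 11-0✓ 110-✓
Round 2: -1-0 -10- 01-- 1--0
PIs = {-1-0, -10-, 0-01, 01--, 1--0, 101-}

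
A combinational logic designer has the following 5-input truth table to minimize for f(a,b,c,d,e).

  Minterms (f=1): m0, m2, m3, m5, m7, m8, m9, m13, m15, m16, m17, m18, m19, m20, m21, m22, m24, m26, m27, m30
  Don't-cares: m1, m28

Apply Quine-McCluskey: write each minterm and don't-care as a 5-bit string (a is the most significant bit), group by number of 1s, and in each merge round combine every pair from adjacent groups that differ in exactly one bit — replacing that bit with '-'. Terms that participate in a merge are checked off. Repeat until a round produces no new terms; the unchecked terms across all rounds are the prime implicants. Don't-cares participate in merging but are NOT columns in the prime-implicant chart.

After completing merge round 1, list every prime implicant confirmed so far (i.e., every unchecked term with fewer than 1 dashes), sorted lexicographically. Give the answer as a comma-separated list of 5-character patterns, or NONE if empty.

NONE

[col 0] 00000*, 00001*, 00010*, 00011*, 00101*, 00111*, 01000*, 01001*, 01101*, 01111*, 10000*, 10001*, 10010*, 10011*, 10100*, 10101*, 10110*, 11000*, 11010*, 11011*, 11100*, 11110*
[col 1] -0000*, -0001*, -0010*, -0011*, -0101*, -1000*, 0-000*, 0-001*, 0-101*, 0-111*, 00-01*, 00-11*, 000-0*, 000-1*, 0000-*, 0001-*, 001-1*, 01-01*, 0100-*, 011-1*, 1-000*, 1-010*, 1-011*, 1-100*, 1-110*, 10-00*, 10-01*, 10-10*, 100-0*, 100-1*, 1000-*, 1001-*, 101-0*, 1010-*, 11-00*, 11-10*, 110-0*, 1101-*, 111-0*
[col 2] --000, -0-01, -00-0*, -00-1*, -000-*, -001-*, 0--01, 0-00-, 0-1-1, 00--1, 000--*, 1--00*, 1--10*, 1-0-0*, 1-01-, 1-1-0*, 10--0*, 10-0-, 100--*, 11--0*
[col 3] -00--, 1---0
Prime implicants: --000, -0-01, -00--, 0--01, 0-00-, 0-1-1, 00--1, 1---0, 1-01-, 10-0-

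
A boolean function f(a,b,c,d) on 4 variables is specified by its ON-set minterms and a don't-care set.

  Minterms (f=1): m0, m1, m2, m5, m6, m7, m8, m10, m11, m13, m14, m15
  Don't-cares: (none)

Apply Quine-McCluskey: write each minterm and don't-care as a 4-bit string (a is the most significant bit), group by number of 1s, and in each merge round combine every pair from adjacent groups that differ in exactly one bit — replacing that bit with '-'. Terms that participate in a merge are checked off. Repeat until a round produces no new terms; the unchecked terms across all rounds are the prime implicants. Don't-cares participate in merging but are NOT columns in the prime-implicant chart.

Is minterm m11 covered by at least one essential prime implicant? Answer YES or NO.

Round 0: 0000✓ 0001✓ 0010✓ 0101✓ 0110✓ 0111✓ 1000✓ 1010✓ 1011✓ 1101✓ 1110✓ 1111✓
Round 1: -000✓ -010✓ -101✓ -110✓ -111✓ 0-01 0-10✓ 00-0✓ 000- 01-1✓ 011-✓ 1-10✓ 1-11✓ 10-0✓ 101-✓ 11-1✓ 111-✓
Round 2: --10 -0-0 -1-1 -11- 1-1-
PIs = {--10, -0-0, -1-1, -11-, 0-01, 000-, 1-1-}
Coverage chart:
  m0: -0-0,000-
  m1: 0-01,000-
  m2: --10,-0-0
  m5: -1-1,0-01
  m6: --10,-11-
  m7: -1-1,-11-
  m8: -0-0 ←essential
  m10: --10,-0-0,1-1-
  m11: 1-1- ←essential
  m13: -1-1 ←essential
  m14: --10,-11-,1-1-
  m15: -1-1,-11-,1-1-
Essential: -0-0, -1-1, 1-1-

YES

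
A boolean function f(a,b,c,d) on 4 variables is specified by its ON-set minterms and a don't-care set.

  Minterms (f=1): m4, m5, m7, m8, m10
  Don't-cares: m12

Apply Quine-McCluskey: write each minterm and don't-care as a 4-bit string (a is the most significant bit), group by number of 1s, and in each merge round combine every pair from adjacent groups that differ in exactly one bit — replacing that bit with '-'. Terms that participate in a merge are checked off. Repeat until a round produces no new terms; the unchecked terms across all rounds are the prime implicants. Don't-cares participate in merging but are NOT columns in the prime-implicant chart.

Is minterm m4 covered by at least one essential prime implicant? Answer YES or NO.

[col 0] 0100*, 0101*, 0111*, 1000*, 1010*, 1100*
[col 1] -100, 01-1, 010-, 1-00, 10-0
Prime implicants: -100, 01-1, 010-, 1-00, 10-0
PI chart (minterm → PIs covering it):
  4 | -100,010-
  5 | 01-1,010-
  7 | 01-1  (sole → essential)
  8 | 1-00,10-0
  10 | 10-0  (sole → essential)
Essential prime implicants: 01-1, 10-0

NO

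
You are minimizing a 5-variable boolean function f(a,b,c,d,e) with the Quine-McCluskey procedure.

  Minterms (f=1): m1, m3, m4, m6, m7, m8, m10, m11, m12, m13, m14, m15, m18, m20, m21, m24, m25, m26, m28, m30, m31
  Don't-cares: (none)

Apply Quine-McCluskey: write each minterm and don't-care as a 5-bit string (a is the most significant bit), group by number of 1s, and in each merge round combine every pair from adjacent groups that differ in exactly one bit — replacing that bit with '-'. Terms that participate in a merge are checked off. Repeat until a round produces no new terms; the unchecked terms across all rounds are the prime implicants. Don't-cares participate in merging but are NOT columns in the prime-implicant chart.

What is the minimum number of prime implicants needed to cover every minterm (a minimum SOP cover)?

9

[col 0] 00001*, 00011*, 00100*, 00110*, 00111*, 01000*, 01010*, 01011*, 01100*, 01101*, 01110*, 01111*, 10010*, 10100*, 10101*, 11000*, 11001*, 11010*, 11100*, 11110*, 11111*
[col 1] -0100*, -1000*, -1010*, -1100*, -1110*, -1111*, 0-011*, 0-100*, 0-110*, 0-111*, 00-11*, 000-1, 001-0*, 0011-*, 01-00*, 01-10*, 01-11*, 010-0*, 0101-*, 011-0*, 011-1*, 0110-*, 0111-*, 1-010, 1-100*, 1010-, 11-00*, 11-10*, 110-0*, 1100-, 111-0*, 1111-*
[col 2] --100, -1-00*, -1-10*, -10-0*, -11-0*, -111-, 0--11, 0-1-0, 0-11-, 01--0*, 01-1-, 011--, 11--0*
[col 3] -1--0
Prime implicants: --100, -1--0, -111-, 0--11, 0-1-0, 0-11-, 000-1, 01-1-, 011--, 1-010, 1010-, 1100-
PI chart (minterm → PIs covering it):
  1 | 000-1  (sole → essential)
  3 | 0--11,000-1
  4 | --100,0-1-0
  6 | 0-1-0,0-11-
  7 | 0--11,0-11-
  8 | -1--0  (sole → essential)
  10 | -1--0,01-1-
  11 | 0--11,01-1-
  12 | --100,-1--0,0-1-0,011--
  13 | 011--  (sole → essential)
  14 | -1--0,-111-,0-1-0,0-11-,01-1-,011--
  15 | -111-,0--11,0-11-,01-1-,011--
  18 | 1-010  (sole → essential)
  20 | --100,1010-
  21 | 1010-  (sole → essential)
  24 | -1--0,1100-
  25 | 1100-  (sole → essential)
  26 | -1--0,1-010
  28 | --100,-1--0
  30 | -1--0,-111-
  31 | -111-  (sole → essential)
Essential prime implicants: -1--0, -111-, 000-1, 011--, 1-010, 1010-, 1100-
Petrick residual → 0--11, 0-1-0
Minimum SOP uses 9 PIs: be' + bcd + a'de + a'ce' + a'b'c'e + a'bc + ac'de' + ab'cd' + abc'd'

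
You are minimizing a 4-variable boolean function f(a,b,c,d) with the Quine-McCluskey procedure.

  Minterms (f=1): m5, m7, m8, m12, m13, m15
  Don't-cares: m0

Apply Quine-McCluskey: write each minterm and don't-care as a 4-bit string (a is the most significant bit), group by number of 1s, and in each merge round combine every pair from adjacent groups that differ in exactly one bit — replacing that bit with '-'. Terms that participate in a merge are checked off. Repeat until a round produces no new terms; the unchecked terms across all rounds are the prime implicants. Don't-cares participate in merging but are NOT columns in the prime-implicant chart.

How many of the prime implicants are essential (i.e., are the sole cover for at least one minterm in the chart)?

1

Round 0: 0000✓ 0101✓ 0111✓ 1000✓ 1100✓ 1101✓ 1111✓
Round 1: -000 -101✓ -111✓ 01-1✓ 1-00 11-1✓ 110-
Round 2: -1-1
PIs = {-000, -1-1, 1-00, 110-}
Coverage chart:
  m5: -1-1 ←essential
  m7: -1-1 ←essential
  m8: -000,1-00
  m12: 1-00,110-
  m13: -1-1,110-
  m15: -1-1 ←essential
Essential: -1-1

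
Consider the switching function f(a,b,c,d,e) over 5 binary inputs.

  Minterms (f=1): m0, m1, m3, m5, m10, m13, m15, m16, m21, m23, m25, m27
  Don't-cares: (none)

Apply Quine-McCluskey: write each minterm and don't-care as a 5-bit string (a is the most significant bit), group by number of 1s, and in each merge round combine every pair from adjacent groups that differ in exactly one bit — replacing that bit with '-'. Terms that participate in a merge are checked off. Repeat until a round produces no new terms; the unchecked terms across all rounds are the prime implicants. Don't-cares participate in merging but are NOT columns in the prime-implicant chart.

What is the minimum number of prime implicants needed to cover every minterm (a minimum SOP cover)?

[col 0] 00000*, 00001*, 00011*, 00101*, 01010, 01101*, 01111*, 10000*, 10101*, 10111*, 11001*, 11011*
[col 1] -0000, -0101, 0-101, 00-01, 000-1, 0000-, 011-1, 101-1, 110-1
Prime implicants: -0000, -0101, 0-101, 00-01, 000-1, 0000-, 01010, 011-1, 101-1, 110-1
PI chart (minterm → PIs covering it):
  0 | -0000,0000-
  1 | 00-01,000-1,0000-
  3 | 000-1  (sole → essential)
  5 | -0101,0-101,00-01
  10 | 01010  (sole → essential)
  13 | 0-101,011-1
  15 | 011-1  (sole → essential)
  16 | -0000  (sole → essential)
  21 | -0101,101-1
  23 | 101-1  (sole → essential)
  25 | 110-1  (sole → essential)
  27 | 110-1  (sole → essential)
Essential prime implicants: -0000, 000-1, 01010, 011-1, 101-1, 110-1
Petrick residual → -0101
Minimum SOP uses 7 PIs: b'c'd'e' + b'cd'e + a'b'c'e + a'bc'de' + a'bce + ab'ce + abc'e

7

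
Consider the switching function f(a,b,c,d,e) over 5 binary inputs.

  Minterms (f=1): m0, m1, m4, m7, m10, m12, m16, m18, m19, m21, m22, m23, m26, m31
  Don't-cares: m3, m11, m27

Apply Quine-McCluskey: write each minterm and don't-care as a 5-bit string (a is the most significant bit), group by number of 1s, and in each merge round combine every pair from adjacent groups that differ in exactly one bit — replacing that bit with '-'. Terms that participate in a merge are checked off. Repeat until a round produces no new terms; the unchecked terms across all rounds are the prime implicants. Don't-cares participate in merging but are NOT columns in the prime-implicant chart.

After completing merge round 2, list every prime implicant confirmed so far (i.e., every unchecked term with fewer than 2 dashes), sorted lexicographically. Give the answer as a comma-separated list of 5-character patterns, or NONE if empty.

-0000, 0-100, 00-00, 000-1, 0000-, 100-0, 101-1

[col 0] 00000*, 00001*, 00011*, 00100*, 00111*, 01010*, 01011*, 01100*, 10000*, 10010*, 10011*, 10101*, 10110*, 10111*, 11010*, 11011*, 11111*
[col 1] -0000, -0011*, -0111*, -1010*, -1011*, 0-011*, 0-100, 00-00, 00-11*, 000-1, 0000-, 0101-*, 1-010*, 1-011*, 1-111*, 10-10*, 10-11*, 100-0, 1001-*, 101-1, 1011-*, 11-11*, 1101-*
[col 2] --011, -0-11, -101-, 1--11, 1-01-, 10-1-
Prime implicants: --011, -0-11, -0000, -101-, 0-100, 00-00, 000-1, 0000-, 1--11, 1-01-, 10-1-, 100-0, 101-1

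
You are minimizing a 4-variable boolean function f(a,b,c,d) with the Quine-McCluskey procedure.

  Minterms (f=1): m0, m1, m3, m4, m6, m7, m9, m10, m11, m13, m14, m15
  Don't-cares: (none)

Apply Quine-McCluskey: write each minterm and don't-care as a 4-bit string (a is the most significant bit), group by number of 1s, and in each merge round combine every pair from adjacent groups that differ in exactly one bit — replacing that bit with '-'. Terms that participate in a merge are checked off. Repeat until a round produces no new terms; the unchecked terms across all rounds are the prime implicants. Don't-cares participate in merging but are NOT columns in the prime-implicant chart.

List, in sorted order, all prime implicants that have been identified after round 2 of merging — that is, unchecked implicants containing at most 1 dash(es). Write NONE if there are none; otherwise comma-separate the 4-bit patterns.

[col 0] 0000*, 0001*, 0011*, 0100*, 0110*, 0111*, 1001*, 1010*, 1011*, 1101*, 1110*, 1111*
[col 1] -001*, -011*, -110*, -111*, 0-00, 0-11*, 00-1*, 000-, 01-0, 011-*, 1-01*, 1-10*, 1-11*, 10-1*, 101-*, 11-1*, 111-*
[col 2] --11, -0-1, -11-, 1--1, 1-1-
Prime implicants: --11, -0-1, -11-, 0-00, 000-, 01-0, 1--1, 1-1-

0-00, 000-, 01-0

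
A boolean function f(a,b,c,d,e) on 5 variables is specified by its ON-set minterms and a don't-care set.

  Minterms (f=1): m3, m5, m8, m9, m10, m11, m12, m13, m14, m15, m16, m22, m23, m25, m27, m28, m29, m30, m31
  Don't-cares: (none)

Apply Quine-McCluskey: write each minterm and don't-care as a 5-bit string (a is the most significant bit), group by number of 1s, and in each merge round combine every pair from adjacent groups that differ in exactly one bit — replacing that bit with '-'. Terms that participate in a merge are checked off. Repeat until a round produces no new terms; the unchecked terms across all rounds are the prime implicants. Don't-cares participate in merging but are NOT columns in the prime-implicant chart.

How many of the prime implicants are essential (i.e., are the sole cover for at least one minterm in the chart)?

7

Round 0: 00011✓ 00101✓ 01000✓ 01001✓ 01010✓ 01011✓ 01100✓ 01101✓ 01110✓ 01111✓ 10000 10110✓ 10111✓ 11001✓ 11011✓ 11100✓ 11101✓ 11110✓ 11111✓
Round 1: -1001✓ -1011✓ -1100✓ -1101✓ -1110✓ -1111✓ 0-011 0-101 01-00✓ 01-01✓ 01-10✓ 01-11✓ 010-0✓ 010-1✓ 0100-✓ 0101-✓ 011-0✓ 011-1✓ 0110-✓ 0111-✓ 1-110✓ 1-111✓ 1011-✓ 11-01✓ 11-11✓ 110-1✓ 111-0✓ 111-1✓ 1110-✓ 1111-✓
Round 2: -1-01✓ -1-11✓ -10-1✓ -11-0✓ -11-1✓ -110-✓ -111-✓ 01--0✓ 01--1✓ 01-0-✓ 01-1-✓ 010--✓ 011--✓ 1-11- 11--1✓ 111--✓
Round 3: -1--1 -11-- 01---
PIs = {-1--1, -11--, 0-011, 0-101, 01---, 1-11-, 10000}
Coverage chart:
  m3: 0-011 ←essential
  m5: 0-101 ←essential
  m8: 01--- ←essential
  m9: -1--1,01---
  m10: 01--- ←essential
  m11: -1--1,0-011,01---
  m12: -11--,01---
  m13: -1--1,-11--,0-101,01---
  m14: -11--,01---
  m15: -1--1,-11--,01---
  m16: 10000 ←essential
  m22: 1-11- ←essential
  m23: 1-11- ←essential
  m25: -1--1 ←essential
  m27: -1--1 ←essential
  m28: -11-- ←essential
  m29: -1--1,-11--
  m30: -11--,1-11-
  m31: -1--1,-11--,1-11-
Essential: -1--1, -11--, 0-011, 0-101, 01---, 1-11-, 10000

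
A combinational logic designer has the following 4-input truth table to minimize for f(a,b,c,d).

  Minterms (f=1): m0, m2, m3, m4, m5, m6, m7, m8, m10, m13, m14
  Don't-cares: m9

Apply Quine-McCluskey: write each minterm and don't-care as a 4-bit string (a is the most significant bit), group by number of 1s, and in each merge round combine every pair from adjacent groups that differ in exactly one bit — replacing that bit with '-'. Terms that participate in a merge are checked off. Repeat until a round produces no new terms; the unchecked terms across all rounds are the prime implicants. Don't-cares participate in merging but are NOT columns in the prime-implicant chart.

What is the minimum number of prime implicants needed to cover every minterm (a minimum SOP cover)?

5

Round 0: 0000✓ 0010✓ 0011✓ 0100✓ 0101✓ 0110✓ 0111✓ 1000✓ 1001✓ 1010✓ 1101✓ 1110✓
Round 1: -000✓ -010✓ -101 -110✓ 0-00✓ 0-10✓ 0-11✓ 00-0✓ 001-✓ 01-0✓ 01-1✓ 010-✓ 011-✓ 1-01 1-10✓ 10-0✓ 100-
Round 2: --10 -0-0 0--0 0-1- 01--
PIs = {--10, -0-0, -101, 0--0, 0-1-, 01--, 1-01, 100-}
Coverage chart:
  m0: -0-0,0--0
  m2: --10,-0-0,0--0,0-1-
  m3: 0-1- ←essential
  m4: 0--0,01--
  m5: -101,01--
  m6: --10,0--0,0-1-,01--
  m7: 0-1-,01--
  m8: -0-0,100-
  m10: --10,-0-0
  m13: -101,1-01
  m14: --10 ←essential
Essential: --10, 0-1-
Petrick residual → -0-0, -101, 0--0
Min cover (5 terms): cd' + b'd' + bc'd + a'd' + a'c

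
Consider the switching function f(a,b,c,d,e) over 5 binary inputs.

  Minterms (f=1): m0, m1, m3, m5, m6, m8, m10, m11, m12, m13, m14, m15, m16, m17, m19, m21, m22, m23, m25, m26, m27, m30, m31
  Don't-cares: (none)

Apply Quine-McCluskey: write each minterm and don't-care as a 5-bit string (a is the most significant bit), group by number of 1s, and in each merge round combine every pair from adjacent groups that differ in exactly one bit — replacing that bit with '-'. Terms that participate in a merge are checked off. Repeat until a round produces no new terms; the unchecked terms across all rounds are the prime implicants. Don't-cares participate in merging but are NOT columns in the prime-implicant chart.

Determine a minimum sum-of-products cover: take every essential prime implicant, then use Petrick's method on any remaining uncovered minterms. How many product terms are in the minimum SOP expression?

8

Round 0: 00000✓ 00001✓ 00011✓ 00101✓ 00110✓ 01000✓ 01010✓ 01011✓ 01100✓ 01101✓ 01110✓ 01111✓ 10000✓ 10001✓ 10011✓ 10101✓ 10110✓ 10111✓ 11001✓ 11010✓ 11011✓ 11110✓ 11111✓
Round 1: -0000✓ -0001✓ -0011✓ -0101✓ -0110✓ -1010✓ -1011✓ -1110✓ -1111✓ 0-000 0-011✓ 0-101 0-110✓ 00-01✓ 000-1✓ 0000-✓ 01-00✓ 01-10✓ 01-11✓ 010-0✓ 0101-✓ 011-0✓ 011-1✓ 0110-✓ 0111-✓ 1-001✓ 1-011✓ 1-110✓ 1-111✓ 10-01✓ 10-11✓ 100-1✓ 1000-✓ 101-1✓ 1011-✓ 11-10✓ 11-11✓ 110-1✓ 1101-✓ 1111-✓
Round 2: --011 --110 -0-01 -00-1 -000- -1-10✓ -1-11✓ -101-✓ -111-✓ 01--0 01-1-✓ 011-- 1--11 1-0-1 1-11- 10--1 11-1-✓
Round 3: -1-1-
PIs = {--011, --110, -0-01, -00-1, -000-, -1-1-, 0-000, 0-101, 01--0, 011--, 1--11, 1-0-1, 1-11-, 10--1}
Coverage chart:
  m0: -000-,0-000
  m1: -0-01,-00-1,-000-
  m3: --011,-00-1
  m5: -0-01,0-101
  m6: --110 ←essential
  m8: 0-000,01--0
  m10: -1-1-,01--0
  m11: --011,-1-1-
  m12: 01--0,011--
  m13: 0-101,011--
  m14: --110,-1-1-,01--0,011--
  m15: -1-1-,011--
  m16: -000- ←essential
  m17: -0-01,-00-1,-000-,1-0-1,10--1
  m19: --011,-00-1,1--11,1-0-1,10--1
  m21: -0-01,10--1
  m22: --110,1-11-
  m23: 1--11,1-11-,10--1
  m25: 1-0-1 ←essential
  m26: -1-1- ←essential
  m27: --011,-1-1-,1--11,1-0-1
  m30: --110,-1-1-,1-11-
  m31: -1-1-,1--11,1-11-
Essential: --110, -000-, -1-1-, 1-0-1
Petrick residual → --011, 0-101, 01--0, 10--1
Min cover (8 terms): c'de + cde' + b'c'd' + bd + a'cd'e + a'be' + ac'e + ab'e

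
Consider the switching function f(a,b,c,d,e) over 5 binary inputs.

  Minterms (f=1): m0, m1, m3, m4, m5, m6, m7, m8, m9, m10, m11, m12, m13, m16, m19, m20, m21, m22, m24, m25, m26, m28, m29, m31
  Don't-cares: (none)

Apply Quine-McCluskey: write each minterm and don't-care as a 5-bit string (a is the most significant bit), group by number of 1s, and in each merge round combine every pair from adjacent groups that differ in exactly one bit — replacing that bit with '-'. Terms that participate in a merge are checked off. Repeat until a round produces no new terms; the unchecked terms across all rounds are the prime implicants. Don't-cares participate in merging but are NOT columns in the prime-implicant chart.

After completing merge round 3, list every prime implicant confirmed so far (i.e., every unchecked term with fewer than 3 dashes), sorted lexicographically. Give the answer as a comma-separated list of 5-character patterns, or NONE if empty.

[col 0] 00000*, 00001*, 00011*, 00100*, 00101*, 00110*, 00111*, 01000*, 01001*, 01010*, 01011*, 01100*, 01101*, 10000*, 10011*, 10100*, 10101*, 10110*, 11000*, 11001*, 11010*, 11100*, 11101*, 11111*
[col 1] -0000*, -0011, -0100*, -0101*, -0110*, -1000*, -1001*, -1010*, -1100*, -1101*, 0-000*, 0-001*, 0-011*, 0-100*, 0-101*, 00-00*, 00-01*, 00-11*, 000-1*, 0000-*, 001-0*, 001-1*, 0010-*, 0011-*, 01-00*, 01-01*, 010-0*, 010-1*, 0100-*, 0101-*, 0110-*, 1-000*, 1-100*, 1-101*, 10-00*, 101-0*, 1010-*, 11-00*, 11-01*, 110-0*, 1100-*, 111-1, 1110-*
[col 2] --000*, --100*, --101*, -0-00*, -01-0, -010-*, -1-00*, -1-01*, -10-0, -100-*, -110-*, 0--00*, 0--01*, 0-0-1, 0-00-*, 0-10-*, 00--1, 00-0-*, 001--, 01-0-*, 010--, 1--00*, 1-10-*, 11-0-*
[col 3] ---00, --10-, -1-0-, 0--0-
Prime implicants: ---00, --10-, -0011, -01-0, -1-0-, -10-0, 0--0-, 0-0-1, 00--1, 001--, 010--, 111-1

-0011, -01-0, -10-0, 0-0-1, 00--1, 001--, 010--, 111-1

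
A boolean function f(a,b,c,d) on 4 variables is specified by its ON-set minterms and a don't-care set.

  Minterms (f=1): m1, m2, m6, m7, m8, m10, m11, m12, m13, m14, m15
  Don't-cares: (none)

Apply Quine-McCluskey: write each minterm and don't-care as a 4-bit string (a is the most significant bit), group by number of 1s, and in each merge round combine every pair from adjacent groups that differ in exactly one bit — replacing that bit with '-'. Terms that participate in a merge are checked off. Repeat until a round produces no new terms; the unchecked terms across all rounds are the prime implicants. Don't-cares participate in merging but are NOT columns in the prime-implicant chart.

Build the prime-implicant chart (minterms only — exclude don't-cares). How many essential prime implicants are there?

[col 0] 0001, 0010*, 0110*, 0111*, 1000*, 1010*, 1011*, 1100*, 1101*, 1110*, 1111*
[col 1] -010*, -110*, -111*, 0-10*, 011-*, 1-00*, 1-10*, 1-11*, 10-0*, 101-*, 11-0*, 11-1*, 110-*, 111-*
[col 2] --10, -11-, 1--0, 1-1-, 11--
Prime implicants: --10, -11-, 0001, 1--0, 1-1-, 11--
PI chart (minterm → PIs covering it):
  1 | 0001  (sole → essential)
  2 | --10  (sole → essential)
  6 | --10,-11-
  7 | -11-  (sole → essential)
  8 | 1--0  (sole → essential)
  10 | --10,1--0,1-1-
  11 | 1-1-  (sole → essential)
  12 | 1--0,11--
  13 | 11--  (sole → essential)
  14 | --10,-11-,1--0,1-1-,11--
  15 | -11-,1-1-,11--
Essential prime implicants: --10, -11-, 0001, 1--0, 1-1-, 11--

6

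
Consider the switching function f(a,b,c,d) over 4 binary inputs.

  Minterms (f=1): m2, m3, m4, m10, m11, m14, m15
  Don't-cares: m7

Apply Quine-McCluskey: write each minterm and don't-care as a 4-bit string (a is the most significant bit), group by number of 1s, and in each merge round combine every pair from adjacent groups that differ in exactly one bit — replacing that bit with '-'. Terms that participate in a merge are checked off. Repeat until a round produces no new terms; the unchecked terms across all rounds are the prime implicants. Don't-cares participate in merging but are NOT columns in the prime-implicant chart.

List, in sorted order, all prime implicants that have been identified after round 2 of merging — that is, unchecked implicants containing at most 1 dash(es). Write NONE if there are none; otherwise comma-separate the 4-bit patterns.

size-2^0 implicants → 0010(✓)  0011(✓)  0100  0111(✓)  1010(✓)  1011(✓)  1110(✓)  1111(✓)
size-2^1 implicants → -010(✓)  -011(✓)  -111(✓)  0-11(✓)  001-(✓)  1-10(✓)  1-11(✓)  101-(✓)  111-(✓)
size-2^2 implicants → --11  -01-  1-1-
Unchecked terms (primes): --11, -01-, 0100, 1-1-

0100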